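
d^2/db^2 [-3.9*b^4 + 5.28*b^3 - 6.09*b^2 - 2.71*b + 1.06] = -46.8*b^2 + 31.68*b - 12.18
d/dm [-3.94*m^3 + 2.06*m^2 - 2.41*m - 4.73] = -11.82*m^2 + 4.12*m - 2.41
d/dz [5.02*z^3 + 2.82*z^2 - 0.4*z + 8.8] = 15.06*z^2 + 5.64*z - 0.4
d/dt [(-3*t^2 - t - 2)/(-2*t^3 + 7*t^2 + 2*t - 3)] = (-6*t^4 - 4*t^3 - 11*t^2 + 46*t + 7)/(4*t^6 - 28*t^5 + 41*t^4 + 40*t^3 - 38*t^2 - 12*t + 9)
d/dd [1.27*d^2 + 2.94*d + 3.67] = 2.54*d + 2.94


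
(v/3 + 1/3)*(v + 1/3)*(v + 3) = v^3/3 + 13*v^2/9 + 13*v/9 + 1/3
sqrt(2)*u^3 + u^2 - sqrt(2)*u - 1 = (u - 1)*(u + 1)*(sqrt(2)*u + 1)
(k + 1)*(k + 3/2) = k^2 + 5*k/2 + 3/2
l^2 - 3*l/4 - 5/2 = (l - 2)*(l + 5/4)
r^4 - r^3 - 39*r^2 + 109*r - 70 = (r - 5)*(r - 2)*(r - 1)*(r + 7)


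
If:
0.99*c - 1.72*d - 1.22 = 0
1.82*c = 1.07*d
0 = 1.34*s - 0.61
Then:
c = -0.63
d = -1.07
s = 0.46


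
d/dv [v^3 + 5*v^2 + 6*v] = 3*v^2 + 10*v + 6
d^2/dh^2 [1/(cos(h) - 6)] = (sin(h)^2 - 6*cos(h) + 1)/(cos(h) - 6)^3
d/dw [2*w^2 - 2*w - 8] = 4*w - 2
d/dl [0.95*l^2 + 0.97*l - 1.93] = 1.9*l + 0.97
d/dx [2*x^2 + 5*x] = 4*x + 5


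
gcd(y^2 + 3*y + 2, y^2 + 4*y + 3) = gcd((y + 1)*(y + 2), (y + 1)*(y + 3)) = y + 1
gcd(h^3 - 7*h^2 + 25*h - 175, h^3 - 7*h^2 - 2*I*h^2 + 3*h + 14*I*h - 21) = h - 7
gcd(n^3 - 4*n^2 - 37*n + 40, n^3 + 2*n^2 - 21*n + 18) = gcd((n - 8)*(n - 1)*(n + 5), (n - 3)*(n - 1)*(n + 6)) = n - 1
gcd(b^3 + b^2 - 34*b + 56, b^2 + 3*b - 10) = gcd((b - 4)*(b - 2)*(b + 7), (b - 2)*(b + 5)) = b - 2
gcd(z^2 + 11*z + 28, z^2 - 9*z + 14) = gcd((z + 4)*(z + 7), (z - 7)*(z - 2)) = 1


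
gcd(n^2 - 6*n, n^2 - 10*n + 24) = n - 6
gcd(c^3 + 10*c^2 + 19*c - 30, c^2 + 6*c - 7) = c - 1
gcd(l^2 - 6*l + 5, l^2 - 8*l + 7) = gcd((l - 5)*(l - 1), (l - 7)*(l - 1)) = l - 1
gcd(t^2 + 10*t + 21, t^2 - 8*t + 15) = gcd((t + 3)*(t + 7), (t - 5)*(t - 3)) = 1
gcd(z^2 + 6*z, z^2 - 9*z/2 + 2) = 1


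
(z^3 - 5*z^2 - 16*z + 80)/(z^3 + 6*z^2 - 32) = (z^2 - 9*z + 20)/(z^2 + 2*z - 8)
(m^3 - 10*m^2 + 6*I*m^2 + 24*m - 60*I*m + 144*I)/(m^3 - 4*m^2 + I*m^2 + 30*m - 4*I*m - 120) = (m - 6)/(m - 5*I)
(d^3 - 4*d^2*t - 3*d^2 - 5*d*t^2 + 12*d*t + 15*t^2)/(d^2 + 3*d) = (d^3 - 4*d^2*t - 3*d^2 - 5*d*t^2 + 12*d*t + 15*t^2)/(d*(d + 3))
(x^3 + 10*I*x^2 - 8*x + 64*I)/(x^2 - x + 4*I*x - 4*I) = (x^2 + 6*I*x + 16)/(x - 1)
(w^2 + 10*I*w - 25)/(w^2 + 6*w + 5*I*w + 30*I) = (w + 5*I)/(w + 6)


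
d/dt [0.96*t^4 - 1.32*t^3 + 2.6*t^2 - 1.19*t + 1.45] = 3.84*t^3 - 3.96*t^2 + 5.2*t - 1.19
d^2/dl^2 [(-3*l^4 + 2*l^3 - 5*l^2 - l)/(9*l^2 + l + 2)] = 2*(-243*l^6 - 81*l^5 - 171*l^4 - 118*l^3 + 210*l^2 + 78*l - 18)/(729*l^6 + 243*l^5 + 513*l^4 + 109*l^3 + 114*l^2 + 12*l + 8)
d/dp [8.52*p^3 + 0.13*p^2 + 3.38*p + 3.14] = 25.56*p^2 + 0.26*p + 3.38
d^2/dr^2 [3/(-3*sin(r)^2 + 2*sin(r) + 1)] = 6*(18*sin(r)^3 + 9*sin(r)^2 - 10*sin(r) + 7)/((sin(r) - 1)^2*(3*sin(r) + 1)^3)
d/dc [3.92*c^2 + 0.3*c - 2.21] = 7.84*c + 0.3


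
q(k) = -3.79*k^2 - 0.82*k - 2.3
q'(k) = -7.58*k - 0.82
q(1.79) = -15.91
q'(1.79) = -14.39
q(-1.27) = -7.37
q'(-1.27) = 8.81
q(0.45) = -3.44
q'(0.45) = -4.23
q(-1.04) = -5.55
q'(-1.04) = 7.06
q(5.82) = -135.45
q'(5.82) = -44.94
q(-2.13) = -17.75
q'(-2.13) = 15.33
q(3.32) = -46.80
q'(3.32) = -25.99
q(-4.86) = -87.83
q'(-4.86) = 36.02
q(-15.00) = -842.75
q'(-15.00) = 112.88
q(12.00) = -557.90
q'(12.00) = -91.78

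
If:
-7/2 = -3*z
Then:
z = 7/6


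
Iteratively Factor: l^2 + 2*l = (l + 2)*(l)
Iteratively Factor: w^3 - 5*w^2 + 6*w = (w - 2)*(w^2 - 3*w) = w*(w - 2)*(w - 3)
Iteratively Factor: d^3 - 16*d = (d)*(d^2 - 16) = d*(d + 4)*(d - 4)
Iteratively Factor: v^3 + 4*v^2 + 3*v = (v + 1)*(v^2 + 3*v) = v*(v + 1)*(v + 3)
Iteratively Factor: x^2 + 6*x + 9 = (x + 3)*(x + 3)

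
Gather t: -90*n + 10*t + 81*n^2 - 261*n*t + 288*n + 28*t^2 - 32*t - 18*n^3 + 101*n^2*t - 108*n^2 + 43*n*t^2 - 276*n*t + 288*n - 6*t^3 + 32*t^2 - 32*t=-18*n^3 - 27*n^2 + 486*n - 6*t^3 + t^2*(43*n + 60) + t*(101*n^2 - 537*n - 54)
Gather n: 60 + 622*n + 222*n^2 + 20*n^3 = 20*n^3 + 222*n^2 + 622*n + 60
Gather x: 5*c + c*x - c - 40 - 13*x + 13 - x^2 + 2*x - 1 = 4*c - x^2 + x*(c - 11) - 28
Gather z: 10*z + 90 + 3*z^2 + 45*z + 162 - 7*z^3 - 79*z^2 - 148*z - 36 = -7*z^3 - 76*z^2 - 93*z + 216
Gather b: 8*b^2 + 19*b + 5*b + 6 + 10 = 8*b^2 + 24*b + 16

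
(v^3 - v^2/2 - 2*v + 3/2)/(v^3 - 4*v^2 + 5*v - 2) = (v + 3/2)/(v - 2)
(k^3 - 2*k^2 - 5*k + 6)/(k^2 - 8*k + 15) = (k^2 + k - 2)/(k - 5)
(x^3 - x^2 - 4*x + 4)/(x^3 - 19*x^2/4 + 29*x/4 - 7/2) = 4*(x + 2)/(4*x - 7)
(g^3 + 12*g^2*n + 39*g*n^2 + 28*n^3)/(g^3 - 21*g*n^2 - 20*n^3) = (g + 7*n)/(g - 5*n)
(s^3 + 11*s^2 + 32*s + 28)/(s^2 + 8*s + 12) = (s^2 + 9*s + 14)/(s + 6)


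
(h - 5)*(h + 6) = h^2 + h - 30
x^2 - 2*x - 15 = (x - 5)*(x + 3)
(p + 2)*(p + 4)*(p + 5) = p^3 + 11*p^2 + 38*p + 40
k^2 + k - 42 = (k - 6)*(k + 7)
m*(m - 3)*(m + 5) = m^3 + 2*m^2 - 15*m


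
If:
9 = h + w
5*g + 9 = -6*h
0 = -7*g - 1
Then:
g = -1/7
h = -29/21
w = 218/21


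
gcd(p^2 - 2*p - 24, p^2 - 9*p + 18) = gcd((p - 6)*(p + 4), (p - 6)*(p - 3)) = p - 6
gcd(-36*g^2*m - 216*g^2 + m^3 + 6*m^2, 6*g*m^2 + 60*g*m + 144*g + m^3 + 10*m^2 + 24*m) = 6*g*m + 36*g + m^2 + 6*m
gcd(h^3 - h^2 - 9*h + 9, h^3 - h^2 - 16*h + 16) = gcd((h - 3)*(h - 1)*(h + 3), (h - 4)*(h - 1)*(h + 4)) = h - 1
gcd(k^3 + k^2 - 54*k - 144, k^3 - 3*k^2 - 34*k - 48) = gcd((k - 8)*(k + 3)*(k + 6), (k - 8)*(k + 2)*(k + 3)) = k^2 - 5*k - 24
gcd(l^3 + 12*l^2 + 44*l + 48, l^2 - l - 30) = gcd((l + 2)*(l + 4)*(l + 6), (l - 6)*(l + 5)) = 1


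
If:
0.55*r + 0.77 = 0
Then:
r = -1.40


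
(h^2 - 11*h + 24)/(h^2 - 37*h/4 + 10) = 4*(h - 3)/(4*h - 5)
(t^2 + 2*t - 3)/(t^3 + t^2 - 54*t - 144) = (t - 1)/(t^2 - 2*t - 48)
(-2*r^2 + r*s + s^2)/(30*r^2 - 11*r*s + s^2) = (-2*r^2 + r*s + s^2)/(30*r^2 - 11*r*s + s^2)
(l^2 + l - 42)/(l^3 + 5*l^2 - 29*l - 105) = (l - 6)/(l^2 - 2*l - 15)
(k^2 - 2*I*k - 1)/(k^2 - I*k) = (k - I)/k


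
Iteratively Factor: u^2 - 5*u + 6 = (u - 3)*(u - 2)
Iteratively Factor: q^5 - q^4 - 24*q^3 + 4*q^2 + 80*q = (q - 5)*(q^4 + 4*q^3 - 4*q^2 - 16*q) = (q - 5)*(q - 2)*(q^3 + 6*q^2 + 8*q) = q*(q - 5)*(q - 2)*(q^2 + 6*q + 8) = q*(q - 5)*(q - 2)*(q + 4)*(q + 2)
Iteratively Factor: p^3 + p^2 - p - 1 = (p + 1)*(p^2 - 1) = (p - 1)*(p + 1)*(p + 1)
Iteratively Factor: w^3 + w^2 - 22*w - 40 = (w - 5)*(w^2 + 6*w + 8) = (w - 5)*(w + 4)*(w + 2)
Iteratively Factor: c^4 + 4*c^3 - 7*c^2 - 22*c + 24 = (c + 4)*(c^3 - 7*c + 6) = (c - 2)*(c + 4)*(c^2 + 2*c - 3) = (c - 2)*(c + 3)*(c + 4)*(c - 1)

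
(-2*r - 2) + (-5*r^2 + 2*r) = -5*r^2 - 2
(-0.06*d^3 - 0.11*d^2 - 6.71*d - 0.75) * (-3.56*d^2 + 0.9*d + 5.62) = 0.2136*d^5 + 0.3376*d^4 + 23.4514*d^3 - 3.9872*d^2 - 38.3852*d - 4.215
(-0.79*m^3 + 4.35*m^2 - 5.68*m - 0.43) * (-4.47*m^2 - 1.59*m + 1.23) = 3.5313*m^5 - 18.1884*m^4 + 17.5014*m^3 + 16.3038*m^2 - 6.3027*m - 0.5289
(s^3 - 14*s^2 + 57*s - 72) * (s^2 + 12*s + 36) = s^5 - 2*s^4 - 75*s^3 + 108*s^2 + 1188*s - 2592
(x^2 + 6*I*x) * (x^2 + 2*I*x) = x^4 + 8*I*x^3 - 12*x^2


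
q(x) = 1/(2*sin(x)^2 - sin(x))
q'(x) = (-4*sin(x)*cos(x) + cos(x))/(2*sin(x)^2 - sin(x))^2 = (-4/tan(x) + cos(x)/sin(x)^2)/(2*sin(x) - 1)^2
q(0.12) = -10.98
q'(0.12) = 62.41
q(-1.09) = 0.41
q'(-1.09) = 0.35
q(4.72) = 0.33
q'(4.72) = 0.00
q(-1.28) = 0.36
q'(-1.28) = 0.18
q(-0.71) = 0.67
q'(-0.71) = 1.21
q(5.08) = 0.37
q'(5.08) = 0.24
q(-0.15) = 5.15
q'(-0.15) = 41.93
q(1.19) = 1.26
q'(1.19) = -1.59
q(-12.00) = 25.48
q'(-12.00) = -627.95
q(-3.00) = 5.53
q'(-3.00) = -47.30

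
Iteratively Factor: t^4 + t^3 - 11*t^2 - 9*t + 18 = (t + 3)*(t^3 - 2*t^2 - 5*t + 6) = (t - 1)*(t + 3)*(t^2 - t - 6) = (t - 3)*(t - 1)*(t + 3)*(t + 2)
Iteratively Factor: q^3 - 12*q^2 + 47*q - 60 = (q - 5)*(q^2 - 7*q + 12) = (q - 5)*(q - 4)*(q - 3)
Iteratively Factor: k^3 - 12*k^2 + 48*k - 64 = (k - 4)*(k^2 - 8*k + 16) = (k - 4)^2*(k - 4)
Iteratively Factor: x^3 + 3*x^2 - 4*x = (x)*(x^2 + 3*x - 4) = x*(x + 4)*(x - 1)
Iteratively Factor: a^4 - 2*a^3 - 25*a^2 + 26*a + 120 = (a + 2)*(a^3 - 4*a^2 - 17*a + 60) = (a + 2)*(a + 4)*(a^2 - 8*a + 15) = (a - 5)*(a + 2)*(a + 4)*(a - 3)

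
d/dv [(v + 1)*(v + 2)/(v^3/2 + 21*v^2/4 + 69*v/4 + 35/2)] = 8*(-v^2 - 2*v + 9)/(4*v^4 + 68*v^3 + 429*v^2 + 1190*v + 1225)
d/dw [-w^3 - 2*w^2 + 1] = w*(-3*w - 4)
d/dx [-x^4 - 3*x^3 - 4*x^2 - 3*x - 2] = -4*x^3 - 9*x^2 - 8*x - 3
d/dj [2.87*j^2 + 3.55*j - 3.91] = 5.74*j + 3.55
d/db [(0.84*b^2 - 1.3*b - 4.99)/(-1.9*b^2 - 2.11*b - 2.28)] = (-4.2424*b^2 - 22.7924*b - 7.5649)/(3.61*b^4 + 8.018*b^3 + 13.1161*b^2 + 9.6216*b + 5.1984)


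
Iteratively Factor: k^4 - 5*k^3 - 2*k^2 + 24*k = (k - 3)*(k^3 - 2*k^2 - 8*k) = k*(k - 3)*(k^2 - 2*k - 8) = k*(k - 3)*(k + 2)*(k - 4)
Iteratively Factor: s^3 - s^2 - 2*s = (s)*(s^2 - s - 2) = s*(s - 2)*(s + 1)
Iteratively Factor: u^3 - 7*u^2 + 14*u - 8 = (u - 1)*(u^2 - 6*u + 8) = (u - 4)*(u - 1)*(u - 2)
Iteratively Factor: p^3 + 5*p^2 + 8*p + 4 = (p + 1)*(p^2 + 4*p + 4) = (p + 1)*(p + 2)*(p + 2)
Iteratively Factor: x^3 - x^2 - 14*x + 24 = (x + 4)*(x^2 - 5*x + 6) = (x - 3)*(x + 4)*(x - 2)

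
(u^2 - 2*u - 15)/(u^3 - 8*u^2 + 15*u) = (u + 3)/(u*(u - 3))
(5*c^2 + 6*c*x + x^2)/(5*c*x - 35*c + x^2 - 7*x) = (c + x)/(x - 7)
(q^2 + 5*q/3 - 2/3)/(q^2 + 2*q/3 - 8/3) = (3*q - 1)/(3*q - 4)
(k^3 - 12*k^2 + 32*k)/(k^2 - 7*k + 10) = k*(k^2 - 12*k + 32)/(k^2 - 7*k + 10)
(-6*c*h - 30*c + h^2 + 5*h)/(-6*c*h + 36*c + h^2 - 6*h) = (h + 5)/(h - 6)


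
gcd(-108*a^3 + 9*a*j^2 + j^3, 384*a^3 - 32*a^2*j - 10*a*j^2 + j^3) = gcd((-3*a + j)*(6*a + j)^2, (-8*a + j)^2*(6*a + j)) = 6*a + j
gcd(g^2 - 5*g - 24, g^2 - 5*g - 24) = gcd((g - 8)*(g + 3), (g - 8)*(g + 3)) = g^2 - 5*g - 24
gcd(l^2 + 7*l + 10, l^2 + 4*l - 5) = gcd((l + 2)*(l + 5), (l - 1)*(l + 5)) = l + 5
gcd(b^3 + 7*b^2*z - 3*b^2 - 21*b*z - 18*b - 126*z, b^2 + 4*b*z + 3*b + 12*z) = b + 3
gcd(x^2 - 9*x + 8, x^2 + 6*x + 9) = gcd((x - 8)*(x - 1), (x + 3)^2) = 1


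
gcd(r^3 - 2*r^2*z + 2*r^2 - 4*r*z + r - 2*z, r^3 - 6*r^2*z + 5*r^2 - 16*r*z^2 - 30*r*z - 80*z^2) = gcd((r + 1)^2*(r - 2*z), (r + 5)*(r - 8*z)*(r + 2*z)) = 1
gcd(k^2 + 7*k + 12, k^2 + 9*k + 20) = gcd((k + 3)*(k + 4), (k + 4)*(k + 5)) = k + 4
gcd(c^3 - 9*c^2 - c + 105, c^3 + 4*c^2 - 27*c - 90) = c^2 - 2*c - 15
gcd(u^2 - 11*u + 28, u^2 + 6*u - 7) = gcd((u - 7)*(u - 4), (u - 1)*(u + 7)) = 1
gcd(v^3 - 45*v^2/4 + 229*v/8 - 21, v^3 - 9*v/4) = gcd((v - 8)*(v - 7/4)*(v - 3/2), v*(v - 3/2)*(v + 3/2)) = v - 3/2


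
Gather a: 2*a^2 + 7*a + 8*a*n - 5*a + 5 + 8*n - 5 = 2*a^2 + a*(8*n + 2) + 8*n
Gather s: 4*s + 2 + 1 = 4*s + 3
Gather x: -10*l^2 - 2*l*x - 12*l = -10*l^2 - 2*l*x - 12*l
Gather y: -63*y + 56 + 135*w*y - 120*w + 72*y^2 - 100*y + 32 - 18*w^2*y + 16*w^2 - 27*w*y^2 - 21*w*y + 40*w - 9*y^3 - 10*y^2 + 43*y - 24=16*w^2 - 80*w - 9*y^3 + y^2*(62 - 27*w) + y*(-18*w^2 + 114*w - 120) + 64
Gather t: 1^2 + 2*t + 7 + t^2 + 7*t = t^2 + 9*t + 8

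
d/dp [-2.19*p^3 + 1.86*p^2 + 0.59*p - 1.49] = -6.57*p^2 + 3.72*p + 0.59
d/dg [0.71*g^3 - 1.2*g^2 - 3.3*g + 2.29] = 2.13*g^2 - 2.4*g - 3.3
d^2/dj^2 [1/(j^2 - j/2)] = 4*(-2*j*(2*j - 1) + (4*j - 1)^2)/(j^3*(2*j - 1)^3)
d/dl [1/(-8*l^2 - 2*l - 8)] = (8*l + 1)/(2*(4*l^2 + l + 4)^2)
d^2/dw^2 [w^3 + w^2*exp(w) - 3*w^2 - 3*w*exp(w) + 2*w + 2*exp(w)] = w^2*exp(w) + w*exp(w) + 6*w - 2*exp(w) - 6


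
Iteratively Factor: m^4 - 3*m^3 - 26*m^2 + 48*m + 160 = (m - 5)*(m^3 + 2*m^2 - 16*m - 32) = (m - 5)*(m - 4)*(m^2 + 6*m + 8) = (m - 5)*(m - 4)*(m + 2)*(m + 4)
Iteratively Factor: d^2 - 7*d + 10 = (d - 5)*(d - 2)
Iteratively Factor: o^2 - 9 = (o - 3)*(o + 3)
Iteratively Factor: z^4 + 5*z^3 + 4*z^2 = (z + 1)*(z^3 + 4*z^2) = z*(z + 1)*(z^2 + 4*z) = z*(z + 1)*(z + 4)*(z)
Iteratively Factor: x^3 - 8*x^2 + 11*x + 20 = (x + 1)*(x^2 - 9*x + 20) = (x - 4)*(x + 1)*(x - 5)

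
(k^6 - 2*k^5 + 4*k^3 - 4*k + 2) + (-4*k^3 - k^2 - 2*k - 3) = k^6 - 2*k^5 - k^2 - 6*k - 1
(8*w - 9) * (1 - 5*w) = -40*w^2 + 53*w - 9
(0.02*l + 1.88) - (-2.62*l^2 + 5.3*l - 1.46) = 2.62*l^2 - 5.28*l + 3.34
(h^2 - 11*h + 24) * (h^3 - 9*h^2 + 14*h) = h^5 - 20*h^4 + 137*h^3 - 370*h^2 + 336*h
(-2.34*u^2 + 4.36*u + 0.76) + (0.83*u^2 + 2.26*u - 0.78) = -1.51*u^2 + 6.62*u - 0.02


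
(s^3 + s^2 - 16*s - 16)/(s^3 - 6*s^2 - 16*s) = (-s^3 - s^2 + 16*s + 16)/(s*(-s^2 + 6*s + 16))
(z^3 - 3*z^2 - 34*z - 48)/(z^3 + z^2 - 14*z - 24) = (z - 8)/(z - 4)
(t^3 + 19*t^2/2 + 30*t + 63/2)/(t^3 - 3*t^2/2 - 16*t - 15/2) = (2*t^2 + 13*t + 21)/(2*t^2 - 9*t - 5)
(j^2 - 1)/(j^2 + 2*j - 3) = (j + 1)/(j + 3)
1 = 1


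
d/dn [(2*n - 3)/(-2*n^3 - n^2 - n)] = (8*n^3 - 16*n^2 - 6*n - 3)/(n^2*(4*n^4 + 4*n^3 + 5*n^2 + 2*n + 1))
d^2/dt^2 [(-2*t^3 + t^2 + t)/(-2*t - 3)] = 2*(8*t^3 + 36*t^2 + 54*t - 3)/(8*t^3 + 36*t^2 + 54*t + 27)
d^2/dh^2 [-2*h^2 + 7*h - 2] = -4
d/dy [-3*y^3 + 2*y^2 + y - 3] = -9*y^2 + 4*y + 1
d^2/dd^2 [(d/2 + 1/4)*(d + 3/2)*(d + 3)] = 3*d + 5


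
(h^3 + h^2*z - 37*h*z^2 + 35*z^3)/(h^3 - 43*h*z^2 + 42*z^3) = (-h + 5*z)/(-h + 6*z)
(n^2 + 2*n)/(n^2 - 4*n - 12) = n/(n - 6)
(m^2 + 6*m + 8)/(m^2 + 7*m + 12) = (m + 2)/(m + 3)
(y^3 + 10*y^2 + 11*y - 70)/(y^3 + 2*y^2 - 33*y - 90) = (y^2 + 5*y - 14)/(y^2 - 3*y - 18)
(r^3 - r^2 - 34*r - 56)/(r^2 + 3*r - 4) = (r^2 - 5*r - 14)/(r - 1)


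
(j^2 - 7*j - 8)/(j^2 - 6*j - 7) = (j - 8)/(j - 7)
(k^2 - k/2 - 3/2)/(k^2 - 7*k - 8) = (k - 3/2)/(k - 8)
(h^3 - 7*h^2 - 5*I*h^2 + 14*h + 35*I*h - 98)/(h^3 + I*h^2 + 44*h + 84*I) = (h - 7)/(h + 6*I)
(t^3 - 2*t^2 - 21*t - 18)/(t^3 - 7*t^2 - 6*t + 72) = (t + 1)/(t - 4)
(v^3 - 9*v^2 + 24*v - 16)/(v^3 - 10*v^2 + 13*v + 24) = (v^3 - 9*v^2 + 24*v - 16)/(v^3 - 10*v^2 + 13*v + 24)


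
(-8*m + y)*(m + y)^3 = -8*m^4 - 23*m^3*y - 21*m^2*y^2 - 5*m*y^3 + y^4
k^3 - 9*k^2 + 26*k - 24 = (k - 4)*(k - 3)*(k - 2)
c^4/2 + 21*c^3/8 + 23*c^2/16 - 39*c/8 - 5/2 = (c/2 + 1)*(c - 5/4)*(c + 1/2)*(c + 4)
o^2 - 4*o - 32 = (o - 8)*(o + 4)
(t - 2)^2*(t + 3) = t^3 - t^2 - 8*t + 12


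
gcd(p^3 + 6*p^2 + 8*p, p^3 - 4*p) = p^2 + 2*p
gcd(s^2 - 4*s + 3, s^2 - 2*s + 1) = s - 1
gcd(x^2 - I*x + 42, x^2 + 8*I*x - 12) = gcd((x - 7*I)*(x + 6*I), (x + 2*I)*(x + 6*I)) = x + 6*I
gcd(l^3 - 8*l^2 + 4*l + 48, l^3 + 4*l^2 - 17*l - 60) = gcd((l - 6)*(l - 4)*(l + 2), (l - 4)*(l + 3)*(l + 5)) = l - 4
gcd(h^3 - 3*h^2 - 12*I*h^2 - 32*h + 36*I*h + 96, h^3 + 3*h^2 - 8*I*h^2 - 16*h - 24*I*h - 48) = h - 4*I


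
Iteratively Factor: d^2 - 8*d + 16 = (d - 4)*(d - 4)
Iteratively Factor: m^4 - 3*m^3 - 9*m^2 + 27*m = (m + 3)*(m^3 - 6*m^2 + 9*m) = (m - 3)*(m + 3)*(m^2 - 3*m) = m*(m - 3)*(m + 3)*(m - 3)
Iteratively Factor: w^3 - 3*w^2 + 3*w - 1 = (w - 1)*(w^2 - 2*w + 1) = (w - 1)^2*(w - 1)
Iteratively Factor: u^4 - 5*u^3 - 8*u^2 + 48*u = (u - 4)*(u^3 - u^2 - 12*u) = (u - 4)*(u + 3)*(u^2 - 4*u) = (u - 4)^2*(u + 3)*(u)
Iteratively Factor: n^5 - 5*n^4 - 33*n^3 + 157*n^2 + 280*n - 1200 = (n - 5)*(n^4 - 33*n^2 - 8*n + 240) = (n - 5)*(n - 3)*(n^3 + 3*n^2 - 24*n - 80) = (n - 5)*(n - 3)*(n + 4)*(n^2 - n - 20) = (n - 5)*(n - 3)*(n + 4)^2*(n - 5)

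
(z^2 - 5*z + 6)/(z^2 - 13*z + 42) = (z^2 - 5*z + 6)/(z^2 - 13*z + 42)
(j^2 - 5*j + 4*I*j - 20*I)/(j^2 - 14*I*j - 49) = (j^2 + j*(-5 + 4*I) - 20*I)/(j^2 - 14*I*j - 49)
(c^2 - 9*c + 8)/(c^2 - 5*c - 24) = (c - 1)/(c + 3)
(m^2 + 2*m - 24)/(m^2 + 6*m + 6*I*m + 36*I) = (m - 4)/(m + 6*I)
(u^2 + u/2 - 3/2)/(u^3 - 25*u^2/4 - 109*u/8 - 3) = 4*(u - 1)/(4*u^2 - 31*u - 8)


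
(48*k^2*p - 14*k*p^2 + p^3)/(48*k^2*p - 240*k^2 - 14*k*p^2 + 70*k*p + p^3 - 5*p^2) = p/(p - 5)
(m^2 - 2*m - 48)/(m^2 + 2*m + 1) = (m^2 - 2*m - 48)/(m^2 + 2*m + 1)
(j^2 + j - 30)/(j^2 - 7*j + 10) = (j + 6)/(j - 2)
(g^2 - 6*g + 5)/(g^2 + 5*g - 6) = (g - 5)/(g + 6)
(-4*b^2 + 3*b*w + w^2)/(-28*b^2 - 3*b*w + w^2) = (-b + w)/(-7*b + w)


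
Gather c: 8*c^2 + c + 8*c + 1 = 8*c^2 + 9*c + 1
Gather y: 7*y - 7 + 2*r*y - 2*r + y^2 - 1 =-2*r + y^2 + y*(2*r + 7) - 8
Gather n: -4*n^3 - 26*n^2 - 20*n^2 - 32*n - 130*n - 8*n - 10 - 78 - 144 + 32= -4*n^3 - 46*n^2 - 170*n - 200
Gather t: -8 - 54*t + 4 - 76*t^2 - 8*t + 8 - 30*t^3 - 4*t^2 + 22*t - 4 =-30*t^3 - 80*t^2 - 40*t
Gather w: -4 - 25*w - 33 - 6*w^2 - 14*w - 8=-6*w^2 - 39*w - 45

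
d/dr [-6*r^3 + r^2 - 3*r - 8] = -18*r^2 + 2*r - 3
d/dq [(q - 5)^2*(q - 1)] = (q - 5)*(3*q - 7)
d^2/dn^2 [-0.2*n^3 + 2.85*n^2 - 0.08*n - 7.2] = 5.7 - 1.2*n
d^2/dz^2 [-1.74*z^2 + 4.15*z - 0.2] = -3.48000000000000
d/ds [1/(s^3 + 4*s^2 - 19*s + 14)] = (-3*s^2 - 8*s + 19)/(s^3 + 4*s^2 - 19*s + 14)^2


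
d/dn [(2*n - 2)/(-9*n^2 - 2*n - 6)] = 2*(9*n^2 - 18*n - 8)/(81*n^4 + 36*n^3 + 112*n^2 + 24*n + 36)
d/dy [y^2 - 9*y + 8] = 2*y - 9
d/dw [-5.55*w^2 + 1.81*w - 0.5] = 1.81 - 11.1*w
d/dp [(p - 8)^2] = 2*p - 16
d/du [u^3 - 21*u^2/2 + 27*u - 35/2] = 3*u^2 - 21*u + 27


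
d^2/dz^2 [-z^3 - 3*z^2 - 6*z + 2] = -6*z - 6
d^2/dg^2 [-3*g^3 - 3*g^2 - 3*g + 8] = -18*g - 6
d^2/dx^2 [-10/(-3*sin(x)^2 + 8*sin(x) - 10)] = 20*(-18*sin(x)^4 + 36*sin(x)^3 + 55*sin(x)^2 - 112*sin(x) + 34)/(3*sin(x)^2 - 8*sin(x) + 10)^3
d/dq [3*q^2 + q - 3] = 6*q + 1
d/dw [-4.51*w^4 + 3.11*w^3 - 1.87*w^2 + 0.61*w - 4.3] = -18.04*w^3 + 9.33*w^2 - 3.74*w + 0.61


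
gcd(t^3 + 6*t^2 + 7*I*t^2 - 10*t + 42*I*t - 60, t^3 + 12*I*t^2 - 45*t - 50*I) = t^2 + 7*I*t - 10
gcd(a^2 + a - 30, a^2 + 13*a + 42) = a + 6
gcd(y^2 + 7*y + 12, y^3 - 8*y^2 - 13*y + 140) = y + 4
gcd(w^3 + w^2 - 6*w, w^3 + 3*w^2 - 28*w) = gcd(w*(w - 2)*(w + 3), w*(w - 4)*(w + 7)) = w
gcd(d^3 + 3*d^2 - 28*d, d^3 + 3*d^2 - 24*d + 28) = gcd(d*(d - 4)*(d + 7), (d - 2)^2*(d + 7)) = d + 7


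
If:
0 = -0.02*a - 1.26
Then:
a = -63.00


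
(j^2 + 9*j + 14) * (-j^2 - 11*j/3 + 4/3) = -j^4 - 38*j^3/3 - 137*j^2/3 - 118*j/3 + 56/3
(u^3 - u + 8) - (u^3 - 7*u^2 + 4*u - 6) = 7*u^2 - 5*u + 14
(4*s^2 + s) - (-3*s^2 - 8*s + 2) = 7*s^2 + 9*s - 2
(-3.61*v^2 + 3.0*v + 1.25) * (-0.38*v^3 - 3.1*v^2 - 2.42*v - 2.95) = 1.3718*v^5 + 10.051*v^4 - 1.0388*v^3 - 0.4855*v^2 - 11.875*v - 3.6875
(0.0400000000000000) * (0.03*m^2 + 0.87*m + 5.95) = 0.0012*m^2 + 0.0348*m + 0.238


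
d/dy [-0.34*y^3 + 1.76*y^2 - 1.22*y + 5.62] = -1.02*y^2 + 3.52*y - 1.22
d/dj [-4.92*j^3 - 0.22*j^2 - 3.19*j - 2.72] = -14.76*j^2 - 0.44*j - 3.19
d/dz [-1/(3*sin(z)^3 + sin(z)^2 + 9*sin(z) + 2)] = (9*sin(z)^2 + 2*sin(z) + 9)*cos(z)/(3*sin(z)^3 + sin(z)^2 + 9*sin(z) + 2)^2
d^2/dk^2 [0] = 0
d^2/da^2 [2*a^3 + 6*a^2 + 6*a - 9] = 12*a + 12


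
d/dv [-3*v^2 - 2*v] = -6*v - 2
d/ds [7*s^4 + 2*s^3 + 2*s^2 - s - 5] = 28*s^3 + 6*s^2 + 4*s - 1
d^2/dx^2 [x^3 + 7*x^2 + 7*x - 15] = 6*x + 14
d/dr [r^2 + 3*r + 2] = 2*r + 3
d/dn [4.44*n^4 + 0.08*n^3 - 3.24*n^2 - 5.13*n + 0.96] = 17.76*n^3 + 0.24*n^2 - 6.48*n - 5.13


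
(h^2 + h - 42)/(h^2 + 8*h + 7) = (h - 6)/(h + 1)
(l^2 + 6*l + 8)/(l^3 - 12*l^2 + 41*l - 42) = (l^2 + 6*l + 8)/(l^3 - 12*l^2 + 41*l - 42)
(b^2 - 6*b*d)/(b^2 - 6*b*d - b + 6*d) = b/(b - 1)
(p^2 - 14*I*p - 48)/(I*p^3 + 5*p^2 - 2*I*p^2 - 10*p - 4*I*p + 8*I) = (-I*p^2 - 14*p + 48*I)/(p^3 + p^2*(-2 - 5*I) + p*(-4 + 10*I) + 8)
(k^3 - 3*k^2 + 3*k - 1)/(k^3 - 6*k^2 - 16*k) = (-k^3 + 3*k^2 - 3*k + 1)/(k*(-k^2 + 6*k + 16))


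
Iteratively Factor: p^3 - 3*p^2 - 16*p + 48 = (p - 4)*(p^2 + p - 12) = (p - 4)*(p + 4)*(p - 3)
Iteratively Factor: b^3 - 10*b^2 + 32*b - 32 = (b - 4)*(b^2 - 6*b + 8) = (b - 4)^2*(b - 2)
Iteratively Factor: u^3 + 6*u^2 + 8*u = (u)*(u^2 + 6*u + 8) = u*(u + 2)*(u + 4)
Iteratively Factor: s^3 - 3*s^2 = (s - 3)*(s^2) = s*(s - 3)*(s)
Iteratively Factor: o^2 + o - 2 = (o - 1)*(o + 2)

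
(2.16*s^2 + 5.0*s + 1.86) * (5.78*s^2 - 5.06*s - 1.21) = 12.4848*s^4 + 17.9704*s^3 - 17.1628*s^2 - 15.4616*s - 2.2506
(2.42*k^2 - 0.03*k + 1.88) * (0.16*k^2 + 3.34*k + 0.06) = 0.3872*k^4 + 8.078*k^3 + 0.3458*k^2 + 6.2774*k + 0.1128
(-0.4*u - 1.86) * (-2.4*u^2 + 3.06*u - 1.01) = 0.96*u^3 + 3.24*u^2 - 5.2876*u + 1.8786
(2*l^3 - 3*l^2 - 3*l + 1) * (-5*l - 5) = -10*l^4 + 5*l^3 + 30*l^2 + 10*l - 5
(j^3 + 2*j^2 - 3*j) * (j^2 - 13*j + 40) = j^5 - 11*j^4 + 11*j^3 + 119*j^2 - 120*j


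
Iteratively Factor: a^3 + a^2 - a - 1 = (a + 1)*(a^2 - 1) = (a - 1)*(a + 1)*(a + 1)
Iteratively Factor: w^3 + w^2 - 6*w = (w + 3)*(w^2 - 2*w) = (w - 2)*(w + 3)*(w)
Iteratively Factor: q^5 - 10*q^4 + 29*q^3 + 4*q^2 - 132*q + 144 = (q - 2)*(q^4 - 8*q^3 + 13*q^2 + 30*q - 72) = (q - 4)*(q - 2)*(q^3 - 4*q^2 - 3*q + 18) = (q - 4)*(q - 2)*(q + 2)*(q^2 - 6*q + 9) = (q - 4)*(q - 3)*(q - 2)*(q + 2)*(q - 3)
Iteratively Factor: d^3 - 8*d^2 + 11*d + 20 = (d + 1)*(d^2 - 9*d + 20) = (d - 5)*(d + 1)*(d - 4)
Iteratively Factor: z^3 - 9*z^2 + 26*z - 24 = (z - 3)*(z^2 - 6*z + 8) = (z - 4)*(z - 3)*(z - 2)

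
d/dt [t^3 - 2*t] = 3*t^2 - 2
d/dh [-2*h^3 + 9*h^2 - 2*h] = -6*h^2 + 18*h - 2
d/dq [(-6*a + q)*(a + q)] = -5*a + 2*q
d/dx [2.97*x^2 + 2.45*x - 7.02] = 5.94*x + 2.45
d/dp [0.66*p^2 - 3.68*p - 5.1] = 1.32*p - 3.68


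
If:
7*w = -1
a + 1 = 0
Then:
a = -1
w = -1/7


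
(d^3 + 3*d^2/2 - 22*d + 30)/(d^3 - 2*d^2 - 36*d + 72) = (d - 5/2)/(d - 6)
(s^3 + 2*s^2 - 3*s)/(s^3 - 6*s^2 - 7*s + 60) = s*(s - 1)/(s^2 - 9*s + 20)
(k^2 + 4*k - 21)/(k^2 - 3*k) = (k + 7)/k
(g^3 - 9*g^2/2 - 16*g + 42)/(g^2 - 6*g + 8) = (g^2 - 5*g/2 - 21)/(g - 4)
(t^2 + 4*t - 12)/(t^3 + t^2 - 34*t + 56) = (t + 6)/(t^2 + 3*t - 28)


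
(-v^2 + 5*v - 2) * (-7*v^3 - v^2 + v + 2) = 7*v^5 - 34*v^4 + 8*v^3 + 5*v^2 + 8*v - 4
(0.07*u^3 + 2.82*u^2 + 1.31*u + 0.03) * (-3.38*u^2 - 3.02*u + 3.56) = -0.2366*u^5 - 9.743*u^4 - 12.695*u^3 + 5.9816*u^2 + 4.573*u + 0.1068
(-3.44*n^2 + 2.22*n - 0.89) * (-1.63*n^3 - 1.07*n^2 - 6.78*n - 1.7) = 5.6072*n^5 + 0.0621999999999998*n^4 + 22.3985*n^3 - 8.2513*n^2 + 2.2602*n + 1.513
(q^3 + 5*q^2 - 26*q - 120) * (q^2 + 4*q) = q^5 + 9*q^4 - 6*q^3 - 224*q^2 - 480*q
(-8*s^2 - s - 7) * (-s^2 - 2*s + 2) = 8*s^4 + 17*s^3 - 7*s^2 + 12*s - 14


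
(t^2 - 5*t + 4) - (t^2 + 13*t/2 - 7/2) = 15/2 - 23*t/2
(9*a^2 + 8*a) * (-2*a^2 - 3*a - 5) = -18*a^4 - 43*a^3 - 69*a^2 - 40*a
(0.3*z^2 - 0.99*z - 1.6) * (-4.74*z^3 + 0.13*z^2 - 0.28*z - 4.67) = -1.422*z^5 + 4.7316*z^4 + 7.3713*z^3 - 1.3318*z^2 + 5.0713*z + 7.472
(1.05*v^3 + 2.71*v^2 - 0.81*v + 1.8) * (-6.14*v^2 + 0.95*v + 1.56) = -6.447*v^5 - 15.6419*v^4 + 9.1859*v^3 - 7.5939*v^2 + 0.4464*v + 2.808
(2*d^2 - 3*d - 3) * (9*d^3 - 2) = 18*d^5 - 27*d^4 - 27*d^3 - 4*d^2 + 6*d + 6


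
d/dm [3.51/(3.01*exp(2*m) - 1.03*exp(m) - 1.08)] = (3.6153 - 21.1302*exp(m))*exp(m)/(-3.01*exp(2*m) + 1.03*exp(m) + 1.08)^2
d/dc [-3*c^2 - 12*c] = -6*c - 12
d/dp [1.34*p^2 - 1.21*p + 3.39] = 2.68*p - 1.21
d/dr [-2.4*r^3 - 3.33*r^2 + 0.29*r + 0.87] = -7.2*r^2 - 6.66*r + 0.29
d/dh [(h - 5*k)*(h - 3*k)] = 2*h - 8*k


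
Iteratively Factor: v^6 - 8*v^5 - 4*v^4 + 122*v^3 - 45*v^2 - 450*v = (v + 2)*(v^5 - 10*v^4 + 16*v^3 + 90*v^2 - 225*v) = (v - 3)*(v + 2)*(v^4 - 7*v^3 - 5*v^2 + 75*v) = v*(v - 3)*(v + 2)*(v^3 - 7*v^2 - 5*v + 75) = v*(v - 3)*(v + 2)*(v + 3)*(v^2 - 10*v + 25) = v*(v - 5)*(v - 3)*(v + 2)*(v + 3)*(v - 5)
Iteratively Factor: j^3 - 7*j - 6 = (j - 3)*(j^2 + 3*j + 2) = (j - 3)*(j + 1)*(j + 2)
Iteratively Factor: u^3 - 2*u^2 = (u)*(u^2 - 2*u) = u*(u - 2)*(u)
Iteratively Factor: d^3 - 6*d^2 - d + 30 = (d - 3)*(d^2 - 3*d - 10) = (d - 5)*(d - 3)*(d + 2)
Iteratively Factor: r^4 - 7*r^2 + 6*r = (r + 3)*(r^3 - 3*r^2 + 2*r) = r*(r + 3)*(r^2 - 3*r + 2) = r*(r - 1)*(r + 3)*(r - 2)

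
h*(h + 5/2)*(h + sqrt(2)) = h^3 + sqrt(2)*h^2 + 5*h^2/2 + 5*sqrt(2)*h/2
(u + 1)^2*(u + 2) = u^3 + 4*u^2 + 5*u + 2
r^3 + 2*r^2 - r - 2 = (r - 1)*(r + 1)*(r + 2)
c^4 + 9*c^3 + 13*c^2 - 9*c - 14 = (c - 1)*(c + 1)*(c + 2)*(c + 7)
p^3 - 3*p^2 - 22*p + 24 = (p - 6)*(p - 1)*(p + 4)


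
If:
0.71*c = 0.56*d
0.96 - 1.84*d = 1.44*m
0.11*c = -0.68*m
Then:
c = 0.46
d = 0.58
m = -0.07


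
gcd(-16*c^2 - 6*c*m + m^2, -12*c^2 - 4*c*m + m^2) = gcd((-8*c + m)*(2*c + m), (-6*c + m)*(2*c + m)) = 2*c + m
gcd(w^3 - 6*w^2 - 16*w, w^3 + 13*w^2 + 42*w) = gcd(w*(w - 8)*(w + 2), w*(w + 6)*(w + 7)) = w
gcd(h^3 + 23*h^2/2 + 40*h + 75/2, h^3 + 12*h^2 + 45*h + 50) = h^2 + 10*h + 25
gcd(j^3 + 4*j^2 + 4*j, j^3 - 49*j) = j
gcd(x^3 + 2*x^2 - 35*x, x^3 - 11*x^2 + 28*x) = x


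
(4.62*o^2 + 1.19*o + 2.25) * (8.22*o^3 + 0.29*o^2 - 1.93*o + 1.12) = 37.9764*o^5 + 11.1216*o^4 + 9.9235*o^3 + 3.5302*o^2 - 3.0097*o + 2.52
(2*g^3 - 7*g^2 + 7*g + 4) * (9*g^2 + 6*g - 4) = 18*g^5 - 51*g^4 + 13*g^3 + 106*g^2 - 4*g - 16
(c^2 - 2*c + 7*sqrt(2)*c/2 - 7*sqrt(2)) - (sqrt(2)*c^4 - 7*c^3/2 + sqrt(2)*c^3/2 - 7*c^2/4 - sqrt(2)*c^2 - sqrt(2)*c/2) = -sqrt(2)*c^4 - sqrt(2)*c^3/2 + 7*c^3/2 + sqrt(2)*c^2 + 11*c^2/4 - 2*c + 4*sqrt(2)*c - 7*sqrt(2)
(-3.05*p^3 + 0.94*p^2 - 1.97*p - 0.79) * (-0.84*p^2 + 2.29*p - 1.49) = 2.562*p^5 - 7.7741*p^4 + 8.3519*p^3 - 5.2483*p^2 + 1.1262*p + 1.1771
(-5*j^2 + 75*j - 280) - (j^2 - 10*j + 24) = -6*j^2 + 85*j - 304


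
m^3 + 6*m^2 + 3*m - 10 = (m - 1)*(m + 2)*(m + 5)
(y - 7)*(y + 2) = y^2 - 5*y - 14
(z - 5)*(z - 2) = z^2 - 7*z + 10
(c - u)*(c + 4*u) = c^2 + 3*c*u - 4*u^2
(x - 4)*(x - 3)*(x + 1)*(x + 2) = x^4 - 4*x^3 - 7*x^2 + 22*x + 24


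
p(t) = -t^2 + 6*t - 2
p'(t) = 6 - 2*t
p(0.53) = 0.90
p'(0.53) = 4.94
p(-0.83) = -7.67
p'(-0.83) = 7.66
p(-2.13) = -19.32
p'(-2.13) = 10.26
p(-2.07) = -18.70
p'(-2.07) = 10.14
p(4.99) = 3.04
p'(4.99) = -3.98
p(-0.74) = -6.99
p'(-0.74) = 7.48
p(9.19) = -31.32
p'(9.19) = -12.38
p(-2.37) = -21.84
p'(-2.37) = 10.74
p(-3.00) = -29.00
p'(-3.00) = 12.00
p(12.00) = -74.00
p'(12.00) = -18.00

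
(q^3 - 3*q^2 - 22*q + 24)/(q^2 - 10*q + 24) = (q^2 + 3*q - 4)/(q - 4)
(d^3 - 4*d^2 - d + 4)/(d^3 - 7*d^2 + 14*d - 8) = (d + 1)/(d - 2)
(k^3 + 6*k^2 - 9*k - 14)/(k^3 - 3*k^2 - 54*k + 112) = (k + 1)/(k - 8)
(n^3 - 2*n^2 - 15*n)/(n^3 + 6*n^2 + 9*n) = (n - 5)/(n + 3)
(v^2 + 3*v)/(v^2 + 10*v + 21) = v/(v + 7)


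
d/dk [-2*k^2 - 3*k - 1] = -4*k - 3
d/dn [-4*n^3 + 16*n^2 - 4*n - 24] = -12*n^2 + 32*n - 4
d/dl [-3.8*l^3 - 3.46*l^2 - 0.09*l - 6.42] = -11.4*l^2 - 6.92*l - 0.09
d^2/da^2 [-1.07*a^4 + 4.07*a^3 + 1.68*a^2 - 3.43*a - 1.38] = -12.84*a^2 + 24.42*a + 3.36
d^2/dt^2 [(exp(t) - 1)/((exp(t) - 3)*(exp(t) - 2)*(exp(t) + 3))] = (4*exp(6*t) - 15*exp(5*t) + 62*exp(4*t) - 250*exp(3*t) + 324*exp(2*t) - 63*exp(t) + 162)*exp(t)/(exp(9*t) - 6*exp(8*t) - 15*exp(7*t) + 154*exp(6*t) - 81*exp(5*t) - 1242*exp(4*t) + 2187*exp(3*t) + 2430*exp(2*t) - 8748*exp(t) + 5832)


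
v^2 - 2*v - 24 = (v - 6)*(v + 4)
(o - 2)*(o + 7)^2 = o^3 + 12*o^2 + 21*o - 98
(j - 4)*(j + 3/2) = j^2 - 5*j/2 - 6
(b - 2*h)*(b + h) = b^2 - b*h - 2*h^2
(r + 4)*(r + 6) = r^2 + 10*r + 24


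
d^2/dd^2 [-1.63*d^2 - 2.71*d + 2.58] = -3.26000000000000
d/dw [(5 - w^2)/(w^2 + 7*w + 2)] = 7*(-w^2 - 2*w - 5)/(w^4 + 14*w^3 + 53*w^2 + 28*w + 4)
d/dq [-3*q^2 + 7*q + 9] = 7 - 6*q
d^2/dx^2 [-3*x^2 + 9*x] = -6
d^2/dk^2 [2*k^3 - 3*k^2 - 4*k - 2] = 12*k - 6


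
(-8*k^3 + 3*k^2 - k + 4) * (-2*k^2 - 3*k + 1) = 16*k^5 + 18*k^4 - 15*k^3 - 2*k^2 - 13*k + 4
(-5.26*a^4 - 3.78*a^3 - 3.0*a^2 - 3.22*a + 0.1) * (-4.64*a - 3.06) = 24.4064*a^5 + 33.6348*a^4 + 25.4868*a^3 + 24.1208*a^2 + 9.3892*a - 0.306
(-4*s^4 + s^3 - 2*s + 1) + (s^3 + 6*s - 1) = -4*s^4 + 2*s^3 + 4*s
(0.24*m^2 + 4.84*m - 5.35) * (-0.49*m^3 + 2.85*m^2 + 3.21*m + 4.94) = -0.1176*m^5 - 1.6876*m^4 + 17.1859*m^3 + 1.4745*m^2 + 6.7361*m - 26.429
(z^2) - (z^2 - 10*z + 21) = 10*z - 21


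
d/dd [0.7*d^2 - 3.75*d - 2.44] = 1.4*d - 3.75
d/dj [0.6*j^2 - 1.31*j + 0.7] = 1.2*j - 1.31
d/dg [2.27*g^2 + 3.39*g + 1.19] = 4.54*g + 3.39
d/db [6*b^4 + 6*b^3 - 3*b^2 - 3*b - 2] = 24*b^3 + 18*b^2 - 6*b - 3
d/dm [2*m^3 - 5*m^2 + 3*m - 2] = 6*m^2 - 10*m + 3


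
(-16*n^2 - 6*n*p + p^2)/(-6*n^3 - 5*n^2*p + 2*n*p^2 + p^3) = (16*n^2 + 6*n*p - p^2)/(6*n^3 + 5*n^2*p - 2*n*p^2 - p^3)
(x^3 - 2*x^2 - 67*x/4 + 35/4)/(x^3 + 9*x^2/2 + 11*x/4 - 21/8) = 2*(x - 5)/(2*x + 3)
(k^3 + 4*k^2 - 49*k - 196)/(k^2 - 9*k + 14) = (k^2 + 11*k + 28)/(k - 2)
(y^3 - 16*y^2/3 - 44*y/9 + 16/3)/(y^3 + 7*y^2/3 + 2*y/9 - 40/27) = 3*(y - 6)/(3*y + 5)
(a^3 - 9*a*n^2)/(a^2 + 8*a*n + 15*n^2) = a*(a - 3*n)/(a + 5*n)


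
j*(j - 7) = j^2 - 7*j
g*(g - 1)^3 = g^4 - 3*g^3 + 3*g^2 - g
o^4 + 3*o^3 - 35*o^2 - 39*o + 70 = (o - 5)*(o - 1)*(o + 2)*(o + 7)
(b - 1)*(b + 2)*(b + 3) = b^3 + 4*b^2 + b - 6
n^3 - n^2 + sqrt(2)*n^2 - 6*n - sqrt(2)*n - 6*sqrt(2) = (n - 3)*(n + 2)*(n + sqrt(2))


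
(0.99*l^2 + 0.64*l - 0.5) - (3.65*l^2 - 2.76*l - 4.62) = -2.66*l^2 + 3.4*l + 4.12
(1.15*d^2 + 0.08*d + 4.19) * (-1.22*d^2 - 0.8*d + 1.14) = -1.403*d^4 - 1.0176*d^3 - 3.8648*d^2 - 3.2608*d + 4.7766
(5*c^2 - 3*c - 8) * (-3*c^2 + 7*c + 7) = -15*c^4 + 44*c^3 + 38*c^2 - 77*c - 56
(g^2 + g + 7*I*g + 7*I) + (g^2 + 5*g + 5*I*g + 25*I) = 2*g^2 + 6*g + 12*I*g + 32*I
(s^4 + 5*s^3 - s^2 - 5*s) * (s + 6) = s^5 + 11*s^4 + 29*s^3 - 11*s^2 - 30*s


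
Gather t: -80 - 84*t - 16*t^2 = -16*t^2 - 84*t - 80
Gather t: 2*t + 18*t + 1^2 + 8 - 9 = 20*t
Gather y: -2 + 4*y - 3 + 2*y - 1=6*y - 6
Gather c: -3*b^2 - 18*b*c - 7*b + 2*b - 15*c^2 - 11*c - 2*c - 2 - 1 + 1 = -3*b^2 - 5*b - 15*c^2 + c*(-18*b - 13) - 2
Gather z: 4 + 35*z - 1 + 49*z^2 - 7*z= 49*z^2 + 28*z + 3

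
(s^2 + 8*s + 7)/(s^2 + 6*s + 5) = (s + 7)/(s + 5)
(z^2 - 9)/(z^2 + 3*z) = (z - 3)/z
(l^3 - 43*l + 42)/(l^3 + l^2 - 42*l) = (l - 1)/l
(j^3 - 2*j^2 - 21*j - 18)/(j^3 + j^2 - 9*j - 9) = (j - 6)/(j - 3)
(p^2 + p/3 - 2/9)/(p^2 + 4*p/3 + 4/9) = (3*p - 1)/(3*p + 2)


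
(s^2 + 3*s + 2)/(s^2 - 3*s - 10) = (s + 1)/(s - 5)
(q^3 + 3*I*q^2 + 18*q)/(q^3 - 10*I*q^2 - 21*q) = (q + 6*I)/(q - 7*I)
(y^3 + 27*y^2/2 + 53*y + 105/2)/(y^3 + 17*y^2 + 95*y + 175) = (y + 3/2)/(y + 5)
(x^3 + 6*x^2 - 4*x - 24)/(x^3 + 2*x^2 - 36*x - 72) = (x - 2)/(x - 6)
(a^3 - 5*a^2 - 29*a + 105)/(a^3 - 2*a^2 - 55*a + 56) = (a^3 - 5*a^2 - 29*a + 105)/(a^3 - 2*a^2 - 55*a + 56)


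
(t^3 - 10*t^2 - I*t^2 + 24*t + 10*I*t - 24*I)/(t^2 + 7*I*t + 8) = (t^2 - 10*t + 24)/(t + 8*I)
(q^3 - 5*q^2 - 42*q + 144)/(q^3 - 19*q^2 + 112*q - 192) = (q + 6)/(q - 8)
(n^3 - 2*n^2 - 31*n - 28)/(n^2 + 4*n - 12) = (n^3 - 2*n^2 - 31*n - 28)/(n^2 + 4*n - 12)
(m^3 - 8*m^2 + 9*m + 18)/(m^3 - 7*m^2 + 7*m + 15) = (m - 6)/(m - 5)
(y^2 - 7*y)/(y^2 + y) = (y - 7)/(y + 1)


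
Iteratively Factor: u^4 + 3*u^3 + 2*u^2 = (u)*(u^3 + 3*u^2 + 2*u) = u^2*(u^2 + 3*u + 2) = u^2*(u + 1)*(u + 2)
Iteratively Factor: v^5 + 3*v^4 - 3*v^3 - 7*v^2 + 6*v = (v + 3)*(v^4 - 3*v^2 + 2*v) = v*(v + 3)*(v^3 - 3*v + 2) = v*(v + 2)*(v + 3)*(v^2 - 2*v + 1) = v*(v - 1)*(v + 2)*(v + 3)*(v - 1)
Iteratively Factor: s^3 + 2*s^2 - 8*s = (s + 4)*(s^2 - 2*s) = s*(s + 4)*(s - 2)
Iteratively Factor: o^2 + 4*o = (o)*(o + 4)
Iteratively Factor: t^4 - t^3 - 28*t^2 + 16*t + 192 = (t - 4)*(t^3 + 3*t^2 - 16*t - 48) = (t - 4)^2*(t^2 + 7*t + 12) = (t - 4)^2*(t + 3)*(t + 4)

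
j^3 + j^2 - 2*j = j*(j - 1)*(j + 2)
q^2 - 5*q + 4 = (q - 4)*(q - 1)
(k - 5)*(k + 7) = k^2 + 2*k - 35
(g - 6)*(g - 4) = g^2 - 10*g + 24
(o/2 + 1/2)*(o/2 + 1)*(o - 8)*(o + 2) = o^4/4 - 3*o^3/4 - 8*o^2 - 15*o - 8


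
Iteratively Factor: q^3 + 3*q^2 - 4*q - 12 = (q + 3)*(q^2 - 4) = (q - 2)*(q + 3)*(q + 2)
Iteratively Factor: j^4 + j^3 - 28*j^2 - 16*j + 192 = (j - 3)*(j^3 + 4*j^2 - 16*j - 64) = (j - 3)*(j + 4)*(j^2 - 16) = (j - 4)*(j - 3)*(j + 4)*(j + 4)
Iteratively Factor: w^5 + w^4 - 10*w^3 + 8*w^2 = (w)*(w^4 + w^3 - 10*w^2 + 8*w) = w^2*(w^3 + w^2 - 10*w + 8) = w^2*(w - 1)*(w^2 + 2*w - 8) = w^2*(w - 2)*(w - 1)*(w + 4)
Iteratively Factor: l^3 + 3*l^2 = (l)*(l^2 + 3*l) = l*(l + 3)*(l)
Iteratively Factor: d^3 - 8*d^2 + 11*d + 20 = (d - 5)*(d^2 - 3*d - 4) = (d - 5)*(d - 4)*(d + 1)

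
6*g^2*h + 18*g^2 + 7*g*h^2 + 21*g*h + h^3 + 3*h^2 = (g + h)*(6*g + h)*(h + 3)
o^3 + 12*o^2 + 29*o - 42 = (o - 1)*(o + 6)*(o + 7)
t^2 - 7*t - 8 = (t - 8)*(t + 1)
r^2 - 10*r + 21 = (r - 7)*(r - 3)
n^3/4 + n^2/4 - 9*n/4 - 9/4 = (n/4 + 1/4)*(n - 3)*(n + 3)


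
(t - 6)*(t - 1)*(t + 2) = t^3 - 5*t^2 - 8*t + 12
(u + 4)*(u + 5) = u^2 + 9*u + 20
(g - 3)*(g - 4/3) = g^2 - 13*g/3 + 4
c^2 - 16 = (c - 4)*(c + 4)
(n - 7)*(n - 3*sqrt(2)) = n^2 - 7*n - 3*sqrt(2)*n + 21*sqrt(2)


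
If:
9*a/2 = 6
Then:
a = 4/3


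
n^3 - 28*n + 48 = (n - 4)*(n - 2)*(n + 6)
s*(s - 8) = s^2 - 8*s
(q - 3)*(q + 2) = q^2 - q - 6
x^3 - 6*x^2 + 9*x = x*(x - 3)^2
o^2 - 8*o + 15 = (o - 5)*(o - 3)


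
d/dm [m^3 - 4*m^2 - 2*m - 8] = 3*m^2 - 8*m - 2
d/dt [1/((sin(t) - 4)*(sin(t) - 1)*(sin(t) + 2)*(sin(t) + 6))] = (-4*sin(t)^3 - 9*sin(t)^2 + 48*sin(t) + 28)*cos(t)/((sin(t) - 4)^2*(sin(t) - 1)^2*(sin(t) + 2)^2*(sin(t) + 6)^2)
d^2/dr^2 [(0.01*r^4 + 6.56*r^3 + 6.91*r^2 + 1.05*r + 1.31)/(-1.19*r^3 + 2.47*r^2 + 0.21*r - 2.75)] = (5.55111512312578e-17*r^8 - 58.2611340000001*r^6 - 18.592266*r^5 + 243.911748*r^4 + 282.41734*r^3 - 264.54951*r^2 - 318.807882*r - 123.638392)/(1.685159*r^9 - 10.493301*r^8 + 20.88807*r^7 + 0.317119999999997*r^6 - 52.18458*r^5 + 45.882294*r^4 + 35.547414*r^3 - 55.6743*r^2 - 4.764375*r + 20.796875)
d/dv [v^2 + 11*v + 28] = 2*v + 11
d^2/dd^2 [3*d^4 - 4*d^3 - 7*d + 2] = 12*d*(3*d - 2)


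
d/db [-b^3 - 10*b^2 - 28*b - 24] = -3*b^2 - 20*b - 28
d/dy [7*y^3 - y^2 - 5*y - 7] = 21*y^2 - 2*y - 5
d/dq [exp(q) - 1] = exp(q)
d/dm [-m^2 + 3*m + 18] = 3 - 2*m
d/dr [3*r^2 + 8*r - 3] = 6*r + 8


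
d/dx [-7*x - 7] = -7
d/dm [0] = 0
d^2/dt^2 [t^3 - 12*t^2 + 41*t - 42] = 6*t - 24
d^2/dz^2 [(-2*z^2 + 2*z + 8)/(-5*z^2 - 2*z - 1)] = 28*(-5*z^3 - 45*z^2 - 15*z + 1)/(125*z^6 + 150*z^5 + 135*z^4 + 68*z^3 + 27*z^2 + 6*z + 1)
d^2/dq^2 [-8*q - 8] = 0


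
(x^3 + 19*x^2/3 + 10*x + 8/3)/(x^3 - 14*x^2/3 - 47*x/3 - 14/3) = (x + 4)/(x - 7)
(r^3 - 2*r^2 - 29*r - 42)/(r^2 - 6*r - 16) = (r^2 - 4*r - 21)/(r - 8)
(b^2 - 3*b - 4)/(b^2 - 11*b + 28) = (b + 1)/(b - 7)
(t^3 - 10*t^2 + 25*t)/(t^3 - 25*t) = (t - 5)/(t + 5)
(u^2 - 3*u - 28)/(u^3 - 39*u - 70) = (u + 4)/(u^2 + 7*u + 10)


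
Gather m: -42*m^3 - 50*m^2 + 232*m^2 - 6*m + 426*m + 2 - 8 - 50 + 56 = -42*m^3 + 182*m^2 + 420*m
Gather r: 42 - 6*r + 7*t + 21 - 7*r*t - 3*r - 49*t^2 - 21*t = r*(-7*t - 9) - 49*t^2 - 14*t + 63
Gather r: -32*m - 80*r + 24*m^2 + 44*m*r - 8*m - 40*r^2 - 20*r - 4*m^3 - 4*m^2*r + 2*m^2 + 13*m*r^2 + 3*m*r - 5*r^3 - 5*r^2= -4*m^3 + 26*m^2 - 40*m - 5*r^3 + r^2*(13*m - 45) + r*(-4*m^2 + 47*m - 100)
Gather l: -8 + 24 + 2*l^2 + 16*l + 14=2*l^2 + 16*l + 30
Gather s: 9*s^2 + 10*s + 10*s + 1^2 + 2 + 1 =9*s^2 + 20*s + 4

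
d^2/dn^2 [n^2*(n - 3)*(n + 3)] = 12*n^2 - 18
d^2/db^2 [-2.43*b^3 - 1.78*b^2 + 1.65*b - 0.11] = -14.58*b - 3.56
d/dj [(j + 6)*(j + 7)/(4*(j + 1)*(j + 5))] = (-7*j^2 - 74*j - 187)/(4*(j^4 + 12*j^3 + 46*j^2 + 60*j + 25))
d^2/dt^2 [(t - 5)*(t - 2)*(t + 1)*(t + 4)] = 12*t^2 - 12*t - 42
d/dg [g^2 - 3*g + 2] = 2*g - 3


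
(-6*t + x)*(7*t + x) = -42*t^2 + t*x + x^2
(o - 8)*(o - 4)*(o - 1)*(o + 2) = o^4 - 11*o^3 + 18*o^2 + 56*o - 64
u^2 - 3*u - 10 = (u - 5)*(u + 2)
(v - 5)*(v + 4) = v^2 - v - 20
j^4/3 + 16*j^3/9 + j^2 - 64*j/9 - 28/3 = (j/3 + 1)*(j - 2)*(j + 2)*(j + 7/3)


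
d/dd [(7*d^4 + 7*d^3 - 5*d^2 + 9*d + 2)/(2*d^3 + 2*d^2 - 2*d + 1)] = (14*d^6 + 28*d^5 - 18*d^4 - 36*d^3 + d^2 - 18*d + 13)/(4*d^6 + 8*d^5 - 4*d^4 - 4*d^3 + 8*d^2 - 4*d + 1)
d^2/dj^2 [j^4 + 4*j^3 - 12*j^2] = 12*j^2 + 24*j - 24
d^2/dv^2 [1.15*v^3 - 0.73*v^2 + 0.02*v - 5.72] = 6.9*v - 1.46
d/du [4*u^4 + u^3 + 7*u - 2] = 16*u^3 + 3*u^2 + 7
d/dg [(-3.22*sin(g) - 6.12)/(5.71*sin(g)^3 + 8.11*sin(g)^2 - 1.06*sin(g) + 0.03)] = (36.7724*sin(g)^3 + 130.9498*sin(g)^2 + 99.2664*sin(g) - 6.5838)*cos(g)/(32.6041*sin(g)^6 + 92.6162*sin(g)^5 + 53.6669*sin(g)^4 - 16.8506*sin(g)^3 + 1.6102*sin(g)^2 - 0.0636*sin(g) + 0.0009)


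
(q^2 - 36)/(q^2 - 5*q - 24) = (36 - q^2)/(-q^2 + 5*q + 24)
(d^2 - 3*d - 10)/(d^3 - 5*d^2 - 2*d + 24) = (d - 5)/(d^2 - 7*d + 12)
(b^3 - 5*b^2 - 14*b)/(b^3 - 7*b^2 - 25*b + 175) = b*(b + 2)/(b^2 - 25)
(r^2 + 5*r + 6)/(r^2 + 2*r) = (r + 3)/r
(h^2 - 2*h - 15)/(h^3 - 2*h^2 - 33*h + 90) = (h + 3)/(h^2 + 3*h - 18)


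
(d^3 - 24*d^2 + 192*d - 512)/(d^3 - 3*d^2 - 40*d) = (d^2 - 16*d + 64)/(d*(d + 5))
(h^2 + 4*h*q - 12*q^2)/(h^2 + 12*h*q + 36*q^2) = (h - 2*q)/(h + 6*q)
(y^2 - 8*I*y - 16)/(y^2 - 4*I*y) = (y - 4*I)/y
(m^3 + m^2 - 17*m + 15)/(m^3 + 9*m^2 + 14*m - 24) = (m^2 + 2*m - 15)/(m^2 + 10*m + 24)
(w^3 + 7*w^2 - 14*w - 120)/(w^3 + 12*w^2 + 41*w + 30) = (w - 4)/(w + 1)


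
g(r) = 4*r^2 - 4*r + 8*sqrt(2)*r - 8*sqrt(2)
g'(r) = 8*r - 4 + 8*sqrt(2)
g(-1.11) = -14.50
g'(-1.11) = -1.57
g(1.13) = 2.06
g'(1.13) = 16.35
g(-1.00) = -14.63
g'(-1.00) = -0.69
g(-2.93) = 1.60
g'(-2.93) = -16.13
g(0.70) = -4.23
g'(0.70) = 12.91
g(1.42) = 7.14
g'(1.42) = 18.67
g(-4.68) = 42.07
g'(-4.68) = -30.13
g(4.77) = 114.58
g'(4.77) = 45.47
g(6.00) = 176.57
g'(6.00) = 55.31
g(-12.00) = 476.92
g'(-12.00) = -88.69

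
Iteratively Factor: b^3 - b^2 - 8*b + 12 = (b - 2)*(b^2 + b - 6) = (b - 2)^2*(b + 3)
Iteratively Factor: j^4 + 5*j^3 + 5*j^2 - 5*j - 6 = (j - 1)*(j^3 + 6*j^2 + 11*j + 6) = (j - 1)*(j + 1)*(j^2 + 5*j + 6) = (j - 1)*(j + 1)*(j + 3)*(j + 2)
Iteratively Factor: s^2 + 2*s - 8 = (s - 2)*(s + 4)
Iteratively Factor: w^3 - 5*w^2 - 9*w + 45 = (w - 5)*(w^2 - 9) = (w - 5)*(w + 3)*(w - 3)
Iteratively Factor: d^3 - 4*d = (d)*(d^2 - 4) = d*(d + 2)*(d - 2)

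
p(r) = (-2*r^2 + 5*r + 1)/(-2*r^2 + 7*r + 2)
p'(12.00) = -0.02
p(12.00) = 1.12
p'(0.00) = 0.75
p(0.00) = 0.50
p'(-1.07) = 0.04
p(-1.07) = 0.85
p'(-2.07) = -0.01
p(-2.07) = 0.85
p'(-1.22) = 0.02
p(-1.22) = 0.85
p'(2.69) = -0.91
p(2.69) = -0.00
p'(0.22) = 0.16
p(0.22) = 0.58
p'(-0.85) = 0.12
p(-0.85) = 0.87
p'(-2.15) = -0.01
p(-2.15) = 0.85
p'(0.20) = 0.19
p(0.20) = 0.58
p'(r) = (5 - 4*r)/(-2*r^2 + 7*r + 2) + (4*r - 7)*(-2*r^2 + 5*r + 1)/(-2*r^2 + 7*r + 2)^2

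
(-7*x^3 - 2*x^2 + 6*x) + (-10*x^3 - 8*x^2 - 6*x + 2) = -17*x^3 - 10*x^2 + 2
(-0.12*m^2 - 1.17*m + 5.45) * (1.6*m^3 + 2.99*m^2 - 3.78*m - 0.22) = -0.192*m^5 - 2.2308*m^4 + 5.6753*m^3 + 20.7445*m^2 - 20.3436*m - 1.199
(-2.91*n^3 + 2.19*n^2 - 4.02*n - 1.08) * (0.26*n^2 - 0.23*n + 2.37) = -0.7566*n^5 + 1.2387*n^4 - 8.4456*n^3 + 5.8341*n^2 - 9.279*n - 2.5596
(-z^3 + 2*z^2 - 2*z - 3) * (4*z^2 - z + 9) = -4*z^5 + 9*z^4 - 19*z^3 + 8*z^2 - 15*z - 27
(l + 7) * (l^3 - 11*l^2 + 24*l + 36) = l^4 - 4*l^3 - 53*l^2 + 204*l + 252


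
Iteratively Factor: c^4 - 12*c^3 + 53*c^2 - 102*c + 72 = (c - 3)*(c^3 - 9*c^2 + 26*c - 24) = (c - 3)^2*(c^2 - 6*c + 8) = (c - 3)^2*(c - 2)*(c - 4)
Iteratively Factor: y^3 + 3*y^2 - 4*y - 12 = (y + 3)*(y^2 - 4) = (y - 2)*(y + 3)*(y + 2)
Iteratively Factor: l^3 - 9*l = (l + 3)*(l^2 - 3*l) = (l - 3)*(l + 3)*(l)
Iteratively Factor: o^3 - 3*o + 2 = (o + 2)*(o^2 - 2*o + 1) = (o - 1)*(o + 2)*(o - 1)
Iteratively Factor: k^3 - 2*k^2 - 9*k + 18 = (k - 3)*(k^2 + k - 6) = (k - 3)*(k - 2)*(k + 3)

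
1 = 1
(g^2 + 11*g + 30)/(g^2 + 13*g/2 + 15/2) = 2*(g + 6)/(2*g + 3)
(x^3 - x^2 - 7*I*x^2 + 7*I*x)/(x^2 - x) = x - 7*I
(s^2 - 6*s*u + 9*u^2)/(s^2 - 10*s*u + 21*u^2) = (s - 3*u)/(s - 7*u)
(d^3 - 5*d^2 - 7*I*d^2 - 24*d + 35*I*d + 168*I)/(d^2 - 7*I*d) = d - 5 - 24/d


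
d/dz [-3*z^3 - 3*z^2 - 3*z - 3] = -9*z^2 - 6*z - 3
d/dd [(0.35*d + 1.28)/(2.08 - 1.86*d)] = (5.782368*d - 6.466304)/(1.86*d - 2.08)^3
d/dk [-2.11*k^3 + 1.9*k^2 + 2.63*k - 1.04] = -6.33*k^2 + 3.8*k + 2.63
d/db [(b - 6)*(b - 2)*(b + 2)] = 3*b^2 - 12*b - 4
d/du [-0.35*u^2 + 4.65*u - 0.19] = 4.65 - 0.7*u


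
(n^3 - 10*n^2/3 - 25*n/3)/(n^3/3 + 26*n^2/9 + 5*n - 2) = 3*n*(3*n^2 - 10*n - 25)/(3*n^3 + 26*n^2 + 45*n - 18)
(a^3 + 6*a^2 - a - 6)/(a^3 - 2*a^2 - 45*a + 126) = (a^3 + 6*a^2 - a - 6)/(a^3 - 2*a^2 - 45*a + 126)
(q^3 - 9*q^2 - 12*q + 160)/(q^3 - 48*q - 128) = (q - 5)/(q + 4)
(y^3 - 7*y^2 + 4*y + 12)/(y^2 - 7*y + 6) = (y^2 - y - 2)/(y - 1)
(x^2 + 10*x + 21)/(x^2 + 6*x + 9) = (x + 7)/(x + 3)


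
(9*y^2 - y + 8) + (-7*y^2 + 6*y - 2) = 2*y^2 + 5*y + 6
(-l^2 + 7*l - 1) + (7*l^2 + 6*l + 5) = 6*l^2 + 13*l + 4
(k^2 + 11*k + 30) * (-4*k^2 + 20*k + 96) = -4*k^4 - 24*k^3 + 196*k^2 + 1656*k + 2880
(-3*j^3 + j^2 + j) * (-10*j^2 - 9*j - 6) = 30*j^5 + 17*j^4 - j^3 - 15*j^2 - 6*j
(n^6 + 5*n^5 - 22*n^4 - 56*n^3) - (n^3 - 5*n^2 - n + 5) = n^6 + 5*n^5 - 22*n^4 - 57*n^3 + 5*n^2 + n - 5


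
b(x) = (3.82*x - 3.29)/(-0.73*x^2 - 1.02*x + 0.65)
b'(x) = (1.46*x + 1.02)*(3.82*x - 3.29)/(-0.73*x^2 - 1.02*x + 0.65)^2 + 3.82/(-0.73*x^2 - 1.02*x + 0.65) = (2.7886*x^2 - 4.8034*x - 0.8728)/(0.5329*x^4 + 1.4892*x^3 + 0.0914*x^2 - 1.326*x + 0.4225)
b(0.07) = -5.26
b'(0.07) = -3.62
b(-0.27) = -4.95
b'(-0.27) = 0.82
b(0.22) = -6.28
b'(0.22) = -11.78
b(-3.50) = 3.53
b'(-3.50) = 2.25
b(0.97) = -0.40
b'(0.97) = -2.76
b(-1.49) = -16.36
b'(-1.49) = 41.37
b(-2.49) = 9.58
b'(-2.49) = 15.89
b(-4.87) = 1.87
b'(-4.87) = 0.65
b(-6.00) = 1.34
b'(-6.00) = 0.34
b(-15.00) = 0.41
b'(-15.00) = 0.03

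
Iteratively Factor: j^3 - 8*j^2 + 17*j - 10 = (j - 2)*(j^2 - 6*j + 5) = (j - 5)*(j - 2)*(j - 1)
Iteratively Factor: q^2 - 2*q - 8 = (q + 2)*(q - 4)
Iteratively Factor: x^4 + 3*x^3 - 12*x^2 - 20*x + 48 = (x - 2)*(x^3 + 5*x^2 - 2*x - 24) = (x - 2)^2*(x^2 + 7*x + 12) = (x - 2)^2*(x + 3)*(x + 4)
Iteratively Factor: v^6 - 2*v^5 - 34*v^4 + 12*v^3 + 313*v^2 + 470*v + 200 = (v + 2)*(v^5 - 4*v^4 - 26*v^3 + 64*v^2 + 185*v + 100) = (v - 5)*(v + 2)*(v^4 + v^3 - 21*v^2 - 41*v - 20) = (v - 5)*(v + 1)*(v + 2)*(v^3 - 21*v - 20) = (v - 5)^2*(v + 1)*(v + 2)*(v^2 + 5*v + 4) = (v - 5)^2*(v + 1)*(v + 2)*(v + 4)*(v + 1)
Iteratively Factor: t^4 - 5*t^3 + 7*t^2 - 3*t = (t - 1)*(t^3 - 4*t^2 + 3*t) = t*(t - 1)*(t^2 - 4*t + 3) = t*(t - 1)^2*(t - 3)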